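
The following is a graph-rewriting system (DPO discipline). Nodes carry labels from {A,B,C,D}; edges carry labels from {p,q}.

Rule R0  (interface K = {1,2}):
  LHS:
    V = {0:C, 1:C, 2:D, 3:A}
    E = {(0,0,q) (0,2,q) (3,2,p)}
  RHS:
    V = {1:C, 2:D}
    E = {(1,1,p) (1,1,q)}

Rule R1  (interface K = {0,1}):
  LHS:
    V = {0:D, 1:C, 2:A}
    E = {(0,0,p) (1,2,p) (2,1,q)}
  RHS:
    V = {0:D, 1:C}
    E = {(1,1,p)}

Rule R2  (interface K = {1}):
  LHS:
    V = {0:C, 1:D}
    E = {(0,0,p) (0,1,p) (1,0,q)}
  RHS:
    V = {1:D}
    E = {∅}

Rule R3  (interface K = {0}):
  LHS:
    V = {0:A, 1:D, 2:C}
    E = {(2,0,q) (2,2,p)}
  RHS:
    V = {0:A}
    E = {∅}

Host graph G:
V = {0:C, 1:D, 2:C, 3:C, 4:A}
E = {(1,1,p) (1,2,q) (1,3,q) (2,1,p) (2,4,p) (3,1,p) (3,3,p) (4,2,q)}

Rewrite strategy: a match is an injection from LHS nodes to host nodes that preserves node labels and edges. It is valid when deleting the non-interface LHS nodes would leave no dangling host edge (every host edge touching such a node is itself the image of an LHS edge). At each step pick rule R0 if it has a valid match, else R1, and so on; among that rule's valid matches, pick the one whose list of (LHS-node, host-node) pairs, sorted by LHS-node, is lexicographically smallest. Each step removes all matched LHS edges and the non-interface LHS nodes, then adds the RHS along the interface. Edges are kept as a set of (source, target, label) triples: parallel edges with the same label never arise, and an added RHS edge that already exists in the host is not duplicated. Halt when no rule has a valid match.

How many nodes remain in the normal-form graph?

Answer: 2

Steps:
initial: |V|=5 |E|=8  E = 1-p->1 1-q->2 1-q->3 2-p->1 2-p->4 3-p->1 3-p->3 4-q->2
step 1: apply R1 at {0↦1, 1↦2, 2↦4}  → |V|=4 |E|=6  E = 1-q->2 1-q->3 2-p->1 2-p->2 3-p->1 3-p->3
step 2: apply R2 at {0↦2, 1↦1}  → |V|=3 |E|=3  E = 1-q->3 3-p->1 3-p->3
step 3: apply R2 at {0↦3, 1↦1}  → |V|=2 |E|=0  E = ∅
normal form: no rule applies after step 3
NF nodes: {0:C, 1:D}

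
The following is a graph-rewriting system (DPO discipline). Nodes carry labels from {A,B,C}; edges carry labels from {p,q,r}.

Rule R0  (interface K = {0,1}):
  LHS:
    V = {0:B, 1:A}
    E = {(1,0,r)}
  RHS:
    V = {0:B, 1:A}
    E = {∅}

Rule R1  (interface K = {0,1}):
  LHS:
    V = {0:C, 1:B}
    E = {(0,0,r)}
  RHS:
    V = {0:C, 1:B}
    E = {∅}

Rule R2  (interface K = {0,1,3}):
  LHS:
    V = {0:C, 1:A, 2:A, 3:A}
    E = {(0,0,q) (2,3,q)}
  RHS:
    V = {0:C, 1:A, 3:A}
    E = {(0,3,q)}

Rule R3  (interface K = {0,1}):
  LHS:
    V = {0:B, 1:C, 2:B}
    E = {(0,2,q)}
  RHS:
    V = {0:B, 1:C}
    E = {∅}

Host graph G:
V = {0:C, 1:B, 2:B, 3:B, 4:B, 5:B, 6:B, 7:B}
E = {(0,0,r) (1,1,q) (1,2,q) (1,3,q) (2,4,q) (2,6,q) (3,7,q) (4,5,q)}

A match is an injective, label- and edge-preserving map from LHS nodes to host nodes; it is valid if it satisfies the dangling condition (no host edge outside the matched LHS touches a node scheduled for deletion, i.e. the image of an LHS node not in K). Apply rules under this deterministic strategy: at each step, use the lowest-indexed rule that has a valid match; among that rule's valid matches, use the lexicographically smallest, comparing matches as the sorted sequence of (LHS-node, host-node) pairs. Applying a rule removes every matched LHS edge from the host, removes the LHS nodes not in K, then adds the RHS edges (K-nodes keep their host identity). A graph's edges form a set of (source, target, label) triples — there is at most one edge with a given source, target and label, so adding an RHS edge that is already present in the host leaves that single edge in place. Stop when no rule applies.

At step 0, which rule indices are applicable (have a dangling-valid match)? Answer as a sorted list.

Answer: [R1,R3]

Derivation:
R0: no valid match — LHS pattern not found
R1: 7 valid matches — {0↦0, 1↦1}, {0↦0, 1↦2}, {0↦0, 1↦3} (+4 more)
R2: no valid match — LHS pattern not found
R3: 3 valid matches — {0↦2, 1↦0, 2↦6}, {0↦3, 1↦0, 2↦7}, {0↦4, 1↦0, 2↦5}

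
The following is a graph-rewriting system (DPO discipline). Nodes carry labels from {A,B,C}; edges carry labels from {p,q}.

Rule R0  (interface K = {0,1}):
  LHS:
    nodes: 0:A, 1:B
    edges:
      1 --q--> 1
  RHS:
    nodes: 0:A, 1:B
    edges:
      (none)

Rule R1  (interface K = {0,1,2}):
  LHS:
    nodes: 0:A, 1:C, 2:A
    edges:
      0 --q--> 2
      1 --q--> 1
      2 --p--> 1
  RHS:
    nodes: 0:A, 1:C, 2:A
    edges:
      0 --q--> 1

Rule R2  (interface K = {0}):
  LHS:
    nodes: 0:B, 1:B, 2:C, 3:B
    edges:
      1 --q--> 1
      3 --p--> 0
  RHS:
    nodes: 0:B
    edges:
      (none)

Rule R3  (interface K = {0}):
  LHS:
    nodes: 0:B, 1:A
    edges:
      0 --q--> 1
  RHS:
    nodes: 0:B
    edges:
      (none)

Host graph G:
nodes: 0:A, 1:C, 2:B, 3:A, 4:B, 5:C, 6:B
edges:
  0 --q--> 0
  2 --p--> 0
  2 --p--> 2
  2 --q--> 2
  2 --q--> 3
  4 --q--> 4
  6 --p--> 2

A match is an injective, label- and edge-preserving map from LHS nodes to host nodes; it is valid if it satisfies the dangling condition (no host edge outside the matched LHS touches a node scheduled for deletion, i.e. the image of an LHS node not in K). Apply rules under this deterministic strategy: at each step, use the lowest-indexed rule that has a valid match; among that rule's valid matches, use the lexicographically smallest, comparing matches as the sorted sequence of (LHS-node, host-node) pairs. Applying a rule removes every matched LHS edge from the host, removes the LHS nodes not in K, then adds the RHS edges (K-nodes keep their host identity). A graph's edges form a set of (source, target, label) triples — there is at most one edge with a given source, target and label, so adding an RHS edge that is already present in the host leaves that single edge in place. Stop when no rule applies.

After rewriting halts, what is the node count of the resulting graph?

Answer: 6

Steps:
start.  V:7 E:7  edges: 0-q->0 2-p->0 2-p->2 2-q->2 2-q->3 4-q->4 6-p->2
1. fire R0 via {0↦0, 1↦2}  →  V:7 E:6  edges: 0-q->0 2-p->0 2-p->2 2-q->3 4-q->4 6-p->2
2. fire R0 via {0↦0, 1↦4}  →  V:7 E:5  edges: 0-q->0 2-p->0 2-p->2 2-q->3 6-p->2
3. fire R3 via {0↦2, 1↦3}  →  V:6 E:4  edges: 0-q->0 2-p->0 2-p->2 6-p->2
halt: no rule applies after step 3
NF nodes: {0:A, 1:C, 2:B, 4:B, 5:C, 6:B}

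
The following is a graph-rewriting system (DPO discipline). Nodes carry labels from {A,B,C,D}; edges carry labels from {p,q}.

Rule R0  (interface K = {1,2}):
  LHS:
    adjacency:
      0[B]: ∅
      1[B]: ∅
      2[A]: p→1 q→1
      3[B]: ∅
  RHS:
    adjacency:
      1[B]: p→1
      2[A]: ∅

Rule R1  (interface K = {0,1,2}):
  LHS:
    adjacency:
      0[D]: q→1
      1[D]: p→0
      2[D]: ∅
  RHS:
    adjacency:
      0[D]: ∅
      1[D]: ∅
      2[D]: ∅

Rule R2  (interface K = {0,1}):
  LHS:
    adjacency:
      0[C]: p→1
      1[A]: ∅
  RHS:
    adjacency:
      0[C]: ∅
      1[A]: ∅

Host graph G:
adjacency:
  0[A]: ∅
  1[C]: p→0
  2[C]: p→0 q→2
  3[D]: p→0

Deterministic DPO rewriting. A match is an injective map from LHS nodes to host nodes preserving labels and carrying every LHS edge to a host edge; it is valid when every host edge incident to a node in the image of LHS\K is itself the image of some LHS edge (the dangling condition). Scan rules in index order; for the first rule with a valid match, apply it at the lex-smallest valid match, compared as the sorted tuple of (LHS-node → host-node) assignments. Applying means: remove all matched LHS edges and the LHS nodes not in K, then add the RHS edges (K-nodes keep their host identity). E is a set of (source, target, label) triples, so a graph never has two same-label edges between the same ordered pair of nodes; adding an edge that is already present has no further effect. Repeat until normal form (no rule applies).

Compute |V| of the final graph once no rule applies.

Answer: 4

Rewrite trace:
start.  V:4 E:4  edges: 1-p->0 2-p->0 2-q->2 3-p->0
1. fire R2 via {0↦1, 1↦0}  →  V:4 E:3  edges: 2-p->0 2-q->2 3-p->0
2. fire R2 via {0↦2, 1↦0}  →  V:4 E:2  edges: 2-q->2 3-p->0
final graph: no rule applies after step 2
NF nodes: {0:A, 1:C, 2:C, 3:D}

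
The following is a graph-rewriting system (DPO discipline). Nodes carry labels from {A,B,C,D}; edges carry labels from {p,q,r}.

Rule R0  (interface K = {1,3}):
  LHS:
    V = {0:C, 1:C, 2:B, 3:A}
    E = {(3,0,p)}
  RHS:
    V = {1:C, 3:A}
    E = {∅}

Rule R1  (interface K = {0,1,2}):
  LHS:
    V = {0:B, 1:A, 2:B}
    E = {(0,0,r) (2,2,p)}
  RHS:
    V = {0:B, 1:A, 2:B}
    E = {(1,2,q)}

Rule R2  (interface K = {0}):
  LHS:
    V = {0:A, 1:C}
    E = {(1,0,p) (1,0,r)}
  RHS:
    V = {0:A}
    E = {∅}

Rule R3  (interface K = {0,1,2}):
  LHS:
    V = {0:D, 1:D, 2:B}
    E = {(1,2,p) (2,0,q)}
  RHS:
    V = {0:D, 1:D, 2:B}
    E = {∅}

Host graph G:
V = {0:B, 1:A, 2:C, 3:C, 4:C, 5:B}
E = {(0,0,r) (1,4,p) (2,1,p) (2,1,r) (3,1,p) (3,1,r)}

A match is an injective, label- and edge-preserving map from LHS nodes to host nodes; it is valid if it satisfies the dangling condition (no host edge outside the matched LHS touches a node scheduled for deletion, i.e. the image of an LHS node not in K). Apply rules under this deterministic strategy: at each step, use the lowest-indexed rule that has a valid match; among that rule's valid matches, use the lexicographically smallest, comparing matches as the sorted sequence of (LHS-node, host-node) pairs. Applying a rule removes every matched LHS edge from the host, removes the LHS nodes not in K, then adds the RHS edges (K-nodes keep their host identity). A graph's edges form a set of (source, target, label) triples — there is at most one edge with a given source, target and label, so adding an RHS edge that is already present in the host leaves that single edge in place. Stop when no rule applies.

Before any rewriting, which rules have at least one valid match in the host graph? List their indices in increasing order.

Answer: [R0,R2]

Derivation:
R0: 2 valid matches — {0↦4, 1↦2, 2↦5, 3↦1}, {0↦4, 1↦3, 2↦5, 3↦1}
R1: no valid match — LHS pattern not found
R2: 2 valid matches — {0↦1, 1↦2}, {0↦1, 1↦3}
R3: no valid match — LHS pattern not found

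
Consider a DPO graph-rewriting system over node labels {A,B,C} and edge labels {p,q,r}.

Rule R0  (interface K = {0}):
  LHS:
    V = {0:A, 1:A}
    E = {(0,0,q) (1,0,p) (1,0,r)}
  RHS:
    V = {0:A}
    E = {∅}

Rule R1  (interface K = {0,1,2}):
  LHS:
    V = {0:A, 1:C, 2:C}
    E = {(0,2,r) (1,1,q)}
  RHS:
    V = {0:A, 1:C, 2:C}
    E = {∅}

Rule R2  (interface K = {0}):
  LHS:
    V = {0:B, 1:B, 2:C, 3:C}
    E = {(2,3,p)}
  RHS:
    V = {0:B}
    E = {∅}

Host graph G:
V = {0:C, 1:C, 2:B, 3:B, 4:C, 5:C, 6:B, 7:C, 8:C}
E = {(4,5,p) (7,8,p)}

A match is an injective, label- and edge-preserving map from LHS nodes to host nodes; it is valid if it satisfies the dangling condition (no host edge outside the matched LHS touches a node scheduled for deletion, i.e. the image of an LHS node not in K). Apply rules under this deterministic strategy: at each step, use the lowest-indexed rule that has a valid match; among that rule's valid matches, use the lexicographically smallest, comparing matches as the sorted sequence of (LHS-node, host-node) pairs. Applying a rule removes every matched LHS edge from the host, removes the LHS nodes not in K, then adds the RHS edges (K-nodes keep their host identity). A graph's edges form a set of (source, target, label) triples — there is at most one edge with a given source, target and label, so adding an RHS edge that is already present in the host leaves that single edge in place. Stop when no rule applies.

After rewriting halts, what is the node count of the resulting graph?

[0] host  ⇒  9 nodes, 2 edges  {4-p->5 7-p->8}
[1] R2 @ {0↦2, 1↦3, 2↦4, 3↦5}  ⇒  6 nodes, 1 edges  {7-p->8}
[2] R2 @ {0↦2, 1↦6, 2↦7, 3↦8}  ⇒  3 nodes, 0 edges  {∅}
normal form: no rule applies after step 2
NF nodes: {0:C, 1:C, 2:B}

Answer: 3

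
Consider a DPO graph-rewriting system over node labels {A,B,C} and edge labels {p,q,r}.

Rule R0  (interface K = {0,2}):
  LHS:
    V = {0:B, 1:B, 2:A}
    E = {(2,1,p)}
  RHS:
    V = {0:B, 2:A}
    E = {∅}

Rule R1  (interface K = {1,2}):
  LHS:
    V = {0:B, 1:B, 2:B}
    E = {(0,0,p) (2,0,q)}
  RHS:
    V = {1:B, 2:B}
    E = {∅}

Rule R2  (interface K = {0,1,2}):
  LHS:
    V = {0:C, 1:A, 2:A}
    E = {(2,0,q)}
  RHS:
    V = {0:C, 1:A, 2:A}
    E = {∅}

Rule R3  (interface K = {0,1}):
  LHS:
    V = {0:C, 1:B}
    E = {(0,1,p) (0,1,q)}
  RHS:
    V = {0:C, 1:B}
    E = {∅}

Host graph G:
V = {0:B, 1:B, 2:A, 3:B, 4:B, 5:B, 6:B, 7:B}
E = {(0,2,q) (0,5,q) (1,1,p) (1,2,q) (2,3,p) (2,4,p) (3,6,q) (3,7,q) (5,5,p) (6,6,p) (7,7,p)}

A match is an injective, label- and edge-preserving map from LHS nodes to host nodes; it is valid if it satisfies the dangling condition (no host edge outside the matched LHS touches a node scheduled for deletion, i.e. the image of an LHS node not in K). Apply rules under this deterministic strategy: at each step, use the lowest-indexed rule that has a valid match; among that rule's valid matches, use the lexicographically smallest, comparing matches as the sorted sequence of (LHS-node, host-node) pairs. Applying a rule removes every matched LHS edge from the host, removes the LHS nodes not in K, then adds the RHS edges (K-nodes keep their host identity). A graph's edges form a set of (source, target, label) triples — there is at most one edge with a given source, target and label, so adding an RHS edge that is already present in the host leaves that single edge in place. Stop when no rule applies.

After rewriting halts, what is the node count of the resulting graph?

Answer: 3

Derivation:
[0] host  ⇒  8 nodes, 11 edges  {0-q->2 0-q->5 1-p->1 1-q->2 2-p->3 2-p->4 3-q->6 3-q->7 5-p->5 6-p->6 7-p->7}
[1] R0 @ {0↦0, 1↦4, 2↦2}  ⇒  7 nodes, 10 edges  {0-q->2 0-q->5 1-p->1 1-q->2 2-p->3 3-q->6 3-q->7 5-p->5 6-p->6 7-p->7}
[2] R1 @ {0↦5, 1↦1, 2↦0}  ⇒  6 nodes, 8 edges  {0-q->2 1-p->1 1-q->2 2-p->3 3-q->6 3-q->7 6-p->6 7-p->7}
[3] R1 @ {0↦6, 1↦0, 2↦3}  ⇒  5 nodes, 6 edges  {0-q->2 1-p->1 1-q->2 2-p->3 3-q->7 7-p->7}
[4] R1 @ {0↦7, 1↦0, 2↦3}  ⇒  4 nodes, 4 edges  {0-q->2 1-p->1 1-q->2 2-p->3}
[5] R0 @ {0↦0, 1↦3, 2↦2}  ⇒  3 nodes, 3 edges  {0-q->2 1-p->1 1-q->2}
final graph: no rule applies after step 5
NF nodes: {0:B, 1:B, 2:A}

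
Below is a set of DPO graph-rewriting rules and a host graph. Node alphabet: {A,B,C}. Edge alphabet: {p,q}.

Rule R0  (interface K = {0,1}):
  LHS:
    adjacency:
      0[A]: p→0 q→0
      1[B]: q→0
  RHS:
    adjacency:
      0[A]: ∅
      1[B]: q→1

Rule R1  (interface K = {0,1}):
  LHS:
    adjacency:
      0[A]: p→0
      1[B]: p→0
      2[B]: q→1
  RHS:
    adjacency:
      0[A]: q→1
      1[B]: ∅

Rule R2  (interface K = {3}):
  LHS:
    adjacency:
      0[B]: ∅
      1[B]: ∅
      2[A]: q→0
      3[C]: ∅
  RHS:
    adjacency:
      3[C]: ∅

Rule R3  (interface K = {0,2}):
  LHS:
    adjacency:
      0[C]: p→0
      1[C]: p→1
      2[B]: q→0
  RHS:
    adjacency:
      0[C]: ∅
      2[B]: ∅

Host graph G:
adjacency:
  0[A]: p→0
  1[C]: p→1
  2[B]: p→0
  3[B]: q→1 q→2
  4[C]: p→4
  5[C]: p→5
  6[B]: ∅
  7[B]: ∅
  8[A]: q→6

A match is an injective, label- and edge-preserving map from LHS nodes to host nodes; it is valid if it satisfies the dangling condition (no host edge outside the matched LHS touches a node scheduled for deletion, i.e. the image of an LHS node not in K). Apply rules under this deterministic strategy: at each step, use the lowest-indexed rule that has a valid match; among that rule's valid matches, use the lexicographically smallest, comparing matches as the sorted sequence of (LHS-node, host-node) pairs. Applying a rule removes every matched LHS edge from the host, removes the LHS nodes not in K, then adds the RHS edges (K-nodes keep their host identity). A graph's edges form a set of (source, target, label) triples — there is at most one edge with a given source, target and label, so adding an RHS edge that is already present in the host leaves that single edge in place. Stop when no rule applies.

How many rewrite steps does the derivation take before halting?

start.  V:9 E:8  edges: 0-p->0 1-p->1 2-p->0 3-q->1 3-q->2 4-p->4 5-p->5 8-q->6
1. fire R2 via {0↦6, 1↦7, 2↦8, 3↦1}  →  V:6 E:7  edges: 0-p->0 1-p->1 2-p->0 3-q->1 3-q->2 4-p->4 5-p->5
2. fire R3 via {0↦1, 1↦4, 2↦3}  →  V:5 E:4  edges: 0-p->0 2-p->0 3-q->2 5-p->5
3. fire R1 via {0↦0, 1↦2, 2↦3}  →  V:4 E:2  edges: 0-q->2 5-p->5
normal form: no rule applies after step 3

Answer: 3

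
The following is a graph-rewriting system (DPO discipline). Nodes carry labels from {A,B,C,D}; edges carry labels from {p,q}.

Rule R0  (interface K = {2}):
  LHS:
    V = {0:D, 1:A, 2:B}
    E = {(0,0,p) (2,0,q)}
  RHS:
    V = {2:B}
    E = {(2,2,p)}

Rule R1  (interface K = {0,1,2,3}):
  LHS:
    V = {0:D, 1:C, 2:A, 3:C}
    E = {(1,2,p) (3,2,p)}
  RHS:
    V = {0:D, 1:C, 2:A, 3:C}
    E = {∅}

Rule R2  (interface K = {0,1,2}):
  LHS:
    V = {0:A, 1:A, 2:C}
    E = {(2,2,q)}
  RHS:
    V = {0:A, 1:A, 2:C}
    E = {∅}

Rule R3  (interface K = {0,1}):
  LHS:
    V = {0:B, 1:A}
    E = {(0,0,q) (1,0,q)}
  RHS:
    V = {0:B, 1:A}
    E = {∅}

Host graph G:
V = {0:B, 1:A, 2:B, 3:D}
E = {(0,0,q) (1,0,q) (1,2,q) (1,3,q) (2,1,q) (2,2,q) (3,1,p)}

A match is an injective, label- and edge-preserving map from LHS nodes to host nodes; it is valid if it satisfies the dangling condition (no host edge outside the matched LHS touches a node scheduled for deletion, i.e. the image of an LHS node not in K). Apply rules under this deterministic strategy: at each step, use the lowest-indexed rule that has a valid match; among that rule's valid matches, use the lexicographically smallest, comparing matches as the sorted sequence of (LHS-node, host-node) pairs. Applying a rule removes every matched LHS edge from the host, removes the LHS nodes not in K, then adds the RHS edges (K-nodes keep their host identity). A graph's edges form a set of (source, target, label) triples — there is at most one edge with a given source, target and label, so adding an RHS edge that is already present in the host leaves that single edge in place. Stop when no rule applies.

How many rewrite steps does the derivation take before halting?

Answer: 2

Steps:
initial: |V|=4 |E|=7  E = 0-q->0 1-q->0 1-q->2 1-q->3 2-q->1 2-q->2 3-p->1
step 1: apply R3 at {0↦0, 1↦1}  → |V|=4 |E|=5  E = 1-q->2 1-q->3 2-q->1 2-q->2 3-p->1
step 2: apply R3 at {0↦2, 1↦1}  → |V|=4 |E|=3  E = 1-q->3 2-q->1 3-p->1
halt: no rule applies after step 2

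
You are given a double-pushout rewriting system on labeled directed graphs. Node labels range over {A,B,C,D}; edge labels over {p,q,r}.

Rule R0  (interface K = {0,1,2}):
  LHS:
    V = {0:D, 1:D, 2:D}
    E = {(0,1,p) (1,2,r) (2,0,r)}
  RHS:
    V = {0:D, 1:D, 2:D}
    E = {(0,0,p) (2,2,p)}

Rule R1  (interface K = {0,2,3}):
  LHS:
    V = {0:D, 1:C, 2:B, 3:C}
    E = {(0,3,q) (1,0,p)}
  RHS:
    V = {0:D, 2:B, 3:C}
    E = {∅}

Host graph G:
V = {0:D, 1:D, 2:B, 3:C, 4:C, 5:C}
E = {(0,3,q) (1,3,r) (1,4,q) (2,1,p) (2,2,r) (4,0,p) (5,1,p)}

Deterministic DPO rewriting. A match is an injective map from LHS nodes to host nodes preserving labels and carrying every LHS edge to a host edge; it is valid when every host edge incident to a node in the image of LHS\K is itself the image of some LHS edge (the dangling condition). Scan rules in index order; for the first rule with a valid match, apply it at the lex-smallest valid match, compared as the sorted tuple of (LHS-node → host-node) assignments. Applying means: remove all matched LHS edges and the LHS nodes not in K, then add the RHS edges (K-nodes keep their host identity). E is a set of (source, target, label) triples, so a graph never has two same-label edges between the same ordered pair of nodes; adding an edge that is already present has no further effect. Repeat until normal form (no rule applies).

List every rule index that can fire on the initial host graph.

R0: no valid match — LHS pattern not found
R1: 1 valid match — {0↦1, 1↦5, 2↦2, 3↦4}

Answer: [R1]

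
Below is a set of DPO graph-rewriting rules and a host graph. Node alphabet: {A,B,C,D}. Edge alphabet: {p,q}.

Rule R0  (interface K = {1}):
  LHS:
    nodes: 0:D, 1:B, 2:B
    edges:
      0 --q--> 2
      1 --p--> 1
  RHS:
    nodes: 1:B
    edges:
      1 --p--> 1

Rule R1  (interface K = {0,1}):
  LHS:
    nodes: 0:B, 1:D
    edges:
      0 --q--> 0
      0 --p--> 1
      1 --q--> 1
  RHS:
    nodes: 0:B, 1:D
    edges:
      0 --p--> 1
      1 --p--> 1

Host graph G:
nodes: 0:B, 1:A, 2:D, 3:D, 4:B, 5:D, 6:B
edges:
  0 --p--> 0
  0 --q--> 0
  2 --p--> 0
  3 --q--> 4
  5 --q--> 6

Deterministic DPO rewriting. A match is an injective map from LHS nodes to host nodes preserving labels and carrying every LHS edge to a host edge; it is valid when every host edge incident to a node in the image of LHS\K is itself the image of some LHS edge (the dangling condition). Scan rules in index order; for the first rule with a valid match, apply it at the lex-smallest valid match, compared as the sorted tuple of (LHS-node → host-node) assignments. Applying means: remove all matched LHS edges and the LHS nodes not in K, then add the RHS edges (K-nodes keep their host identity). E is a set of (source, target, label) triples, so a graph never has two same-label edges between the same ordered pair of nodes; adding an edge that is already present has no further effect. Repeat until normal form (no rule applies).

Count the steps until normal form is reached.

[0] host  ⇒  7 nodes, 5 edges  {0-p->0 0-q->0 2-p->0 3-q->4 5-q->6}
[1] R0 @ {0↦3, 1↦0, 2↦4}  ⇒  5 nodes, 4 edges  {0-p->0 0-q->0 2-p->0 5-q->6}
[2] R0 @ {0↦5, 1↦0, 2↦6}  ⇒  3 nodes, 3 edges  {0-p->0 0-q->0 2-p->0}
final graph: no rule applies after step 2

Answer: 2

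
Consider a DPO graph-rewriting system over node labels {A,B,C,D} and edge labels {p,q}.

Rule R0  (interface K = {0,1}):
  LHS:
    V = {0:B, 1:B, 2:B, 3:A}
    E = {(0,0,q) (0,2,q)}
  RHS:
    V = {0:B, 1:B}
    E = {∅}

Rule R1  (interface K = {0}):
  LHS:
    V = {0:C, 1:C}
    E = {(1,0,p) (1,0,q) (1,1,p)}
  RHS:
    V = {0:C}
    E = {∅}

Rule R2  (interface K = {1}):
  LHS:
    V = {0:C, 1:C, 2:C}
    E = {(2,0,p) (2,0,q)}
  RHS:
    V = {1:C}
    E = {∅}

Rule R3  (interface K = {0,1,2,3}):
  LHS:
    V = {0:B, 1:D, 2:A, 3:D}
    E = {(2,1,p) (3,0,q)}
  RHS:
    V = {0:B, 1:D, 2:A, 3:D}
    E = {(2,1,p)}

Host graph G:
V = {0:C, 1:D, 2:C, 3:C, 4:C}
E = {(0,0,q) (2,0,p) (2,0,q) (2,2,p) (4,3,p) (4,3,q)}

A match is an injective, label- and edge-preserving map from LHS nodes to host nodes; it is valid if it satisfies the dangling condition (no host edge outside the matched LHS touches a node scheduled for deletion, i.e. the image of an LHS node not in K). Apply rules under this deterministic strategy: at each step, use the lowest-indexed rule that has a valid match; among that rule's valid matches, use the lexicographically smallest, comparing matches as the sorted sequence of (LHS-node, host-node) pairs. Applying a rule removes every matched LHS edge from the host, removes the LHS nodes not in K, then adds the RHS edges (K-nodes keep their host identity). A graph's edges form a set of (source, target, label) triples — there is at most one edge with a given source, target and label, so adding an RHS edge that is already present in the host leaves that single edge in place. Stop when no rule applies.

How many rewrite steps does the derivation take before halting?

start.  V:5 E:6  edges: 0-q->0 2-p->0 2-q->0 2-p->2 4-p->3 4-q->3
1. fire R1 via {0↦0, 1↦2}  →  V:4 E:3  edges: 0-q->0 4-p->3 4-q->3
2. fire R2 via {0↦3, 1↦0, 2↦4}  →  V:2 E:1  edges: 0-q->0
halt: no rule applies after step 2

Answer: 2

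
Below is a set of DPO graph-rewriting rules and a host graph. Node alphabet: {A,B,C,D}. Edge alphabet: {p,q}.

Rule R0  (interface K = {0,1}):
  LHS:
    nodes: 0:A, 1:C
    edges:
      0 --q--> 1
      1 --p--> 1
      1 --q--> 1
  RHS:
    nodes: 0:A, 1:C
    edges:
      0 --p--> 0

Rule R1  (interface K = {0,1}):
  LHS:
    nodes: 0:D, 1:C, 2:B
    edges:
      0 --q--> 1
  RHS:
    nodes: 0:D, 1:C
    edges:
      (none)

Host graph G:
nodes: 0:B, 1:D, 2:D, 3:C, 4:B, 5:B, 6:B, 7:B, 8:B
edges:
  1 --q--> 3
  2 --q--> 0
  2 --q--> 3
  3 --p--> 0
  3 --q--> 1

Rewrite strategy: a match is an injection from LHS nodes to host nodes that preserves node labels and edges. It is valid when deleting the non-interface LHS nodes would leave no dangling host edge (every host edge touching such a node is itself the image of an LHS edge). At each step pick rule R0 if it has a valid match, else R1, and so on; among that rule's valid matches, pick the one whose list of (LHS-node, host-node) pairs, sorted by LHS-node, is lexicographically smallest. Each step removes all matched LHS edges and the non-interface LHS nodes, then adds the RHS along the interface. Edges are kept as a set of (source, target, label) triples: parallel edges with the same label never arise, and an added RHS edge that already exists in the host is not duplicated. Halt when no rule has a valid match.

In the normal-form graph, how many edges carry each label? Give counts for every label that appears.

[0] host  ⇒  9 nodes, 5 edges  {1-q->3 2-q->0 2-q->3 3-p->0 3-q->1}
[1] R1 @ {0↦1, 1↦3, 2↦4}  ⇒  8 nodes, 4 edges  {2-q->0 2-q->3 3-p->0 3-q->1}
[2] R1 @ {0↦2, 1↦3, 2↦5}  ⇒  7 nodes, 3 edges  {2-q->0 3-p->0 3-q->1}
normal form: no rule applies after step 2
NF edges: [(2, 0, 'q'), (3, 0, 'p'), (3, 1, 'q')]

Answer: p:1 q:2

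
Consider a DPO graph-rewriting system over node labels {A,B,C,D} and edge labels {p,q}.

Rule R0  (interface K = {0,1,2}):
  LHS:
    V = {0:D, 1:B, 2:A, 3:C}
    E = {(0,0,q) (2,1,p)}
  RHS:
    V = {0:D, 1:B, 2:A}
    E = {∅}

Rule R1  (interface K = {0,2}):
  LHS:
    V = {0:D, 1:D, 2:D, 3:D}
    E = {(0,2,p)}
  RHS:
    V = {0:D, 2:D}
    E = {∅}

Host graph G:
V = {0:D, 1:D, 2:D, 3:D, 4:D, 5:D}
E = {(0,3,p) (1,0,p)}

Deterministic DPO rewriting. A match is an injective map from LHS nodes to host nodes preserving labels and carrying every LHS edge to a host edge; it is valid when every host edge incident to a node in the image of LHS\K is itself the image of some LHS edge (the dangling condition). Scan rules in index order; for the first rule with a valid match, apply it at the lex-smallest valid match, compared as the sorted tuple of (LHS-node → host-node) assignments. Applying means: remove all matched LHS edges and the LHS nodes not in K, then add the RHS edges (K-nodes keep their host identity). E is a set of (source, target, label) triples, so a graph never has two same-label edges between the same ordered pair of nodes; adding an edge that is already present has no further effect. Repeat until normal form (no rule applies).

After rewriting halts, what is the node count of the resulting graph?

[0] host  ⇒  6 nodes, 2 edges  {0-p->3 1-p->0}
[1] R1 @ {0↦0, 1↦2, 2↦3, 3↦4}  ⇒  4 nodes, 1 edges  {1-p->0}
[2] R1 @ {0↦1, 1↦3, 2↦0, 3↦5}  ⇒  2 nodes, 0 edges  {∅}
halt: no rule applies after step 2
NF nodes: {0:D, 1:D}

Answer: 2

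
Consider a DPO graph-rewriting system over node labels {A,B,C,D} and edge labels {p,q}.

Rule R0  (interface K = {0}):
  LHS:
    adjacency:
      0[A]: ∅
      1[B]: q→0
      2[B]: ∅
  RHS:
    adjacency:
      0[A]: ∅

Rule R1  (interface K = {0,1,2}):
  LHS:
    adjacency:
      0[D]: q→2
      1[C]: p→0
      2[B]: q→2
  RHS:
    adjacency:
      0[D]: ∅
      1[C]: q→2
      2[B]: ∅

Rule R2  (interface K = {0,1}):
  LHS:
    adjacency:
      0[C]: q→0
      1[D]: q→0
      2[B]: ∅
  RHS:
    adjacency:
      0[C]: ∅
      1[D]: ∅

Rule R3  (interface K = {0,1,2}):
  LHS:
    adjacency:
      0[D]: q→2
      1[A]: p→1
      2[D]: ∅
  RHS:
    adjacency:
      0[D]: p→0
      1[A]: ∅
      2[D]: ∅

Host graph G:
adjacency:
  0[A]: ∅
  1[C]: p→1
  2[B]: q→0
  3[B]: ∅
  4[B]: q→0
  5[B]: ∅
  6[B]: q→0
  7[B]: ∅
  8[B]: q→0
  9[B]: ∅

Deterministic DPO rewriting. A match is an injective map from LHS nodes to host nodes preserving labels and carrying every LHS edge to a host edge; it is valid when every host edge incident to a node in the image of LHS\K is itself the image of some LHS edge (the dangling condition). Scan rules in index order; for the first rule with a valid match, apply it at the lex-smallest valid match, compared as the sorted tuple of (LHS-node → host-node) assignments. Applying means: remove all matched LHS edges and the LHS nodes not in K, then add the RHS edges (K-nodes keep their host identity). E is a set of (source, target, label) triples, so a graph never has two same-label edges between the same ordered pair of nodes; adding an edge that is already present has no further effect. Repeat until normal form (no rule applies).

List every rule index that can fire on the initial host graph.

R0: 16 valid matches — {0↦0, 1↦2, 2↦3}, {0↦0, 1↦2, 2↦5}, {0↦0, 1↦2, 2↦7} (+13 more)
R1: no valid match — LHS pattern not found
R2: no valid match — LHS pattern not found
R3: no valid match — LHS pattern not found

Answer: [R0]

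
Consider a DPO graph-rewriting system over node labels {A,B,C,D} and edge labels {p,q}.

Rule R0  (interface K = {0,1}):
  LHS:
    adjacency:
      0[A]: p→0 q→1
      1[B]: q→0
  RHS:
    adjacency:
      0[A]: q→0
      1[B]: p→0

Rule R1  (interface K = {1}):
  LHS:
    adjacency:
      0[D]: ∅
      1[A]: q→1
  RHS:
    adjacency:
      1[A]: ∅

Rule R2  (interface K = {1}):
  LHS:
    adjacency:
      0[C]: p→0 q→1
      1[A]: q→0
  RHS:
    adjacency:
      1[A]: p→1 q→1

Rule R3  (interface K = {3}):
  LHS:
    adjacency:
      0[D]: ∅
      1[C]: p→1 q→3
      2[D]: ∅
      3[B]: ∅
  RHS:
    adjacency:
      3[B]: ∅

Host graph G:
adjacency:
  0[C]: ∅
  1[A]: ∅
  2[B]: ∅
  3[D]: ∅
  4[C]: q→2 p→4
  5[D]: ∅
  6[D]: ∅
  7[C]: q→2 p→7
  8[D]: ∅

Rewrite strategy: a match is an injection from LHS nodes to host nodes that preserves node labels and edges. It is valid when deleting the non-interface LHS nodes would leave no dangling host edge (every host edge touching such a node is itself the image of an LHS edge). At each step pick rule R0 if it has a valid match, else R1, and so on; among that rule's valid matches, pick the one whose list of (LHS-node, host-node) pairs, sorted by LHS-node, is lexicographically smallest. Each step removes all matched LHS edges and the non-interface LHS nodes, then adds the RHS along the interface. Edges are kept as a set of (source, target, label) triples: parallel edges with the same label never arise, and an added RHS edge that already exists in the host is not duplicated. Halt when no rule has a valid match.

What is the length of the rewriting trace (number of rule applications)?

Answer: 2

Steps:
initial: |V|=9 |E|=4  E = 4-q->2 4-p->4 7-q->2 7-p->7
step 1: apply R3 at {0↦3, 1↦4, 2↦5, 3↦2}  → |V|=6 |E|=2  E = 7-q->2 7-p->7
step 2: apply R3 at {0↦6, 1↦7, 2↦8, 3↦2}  → |V|=3 |E|=0  E = ∅
normal form: no rule applies after step 2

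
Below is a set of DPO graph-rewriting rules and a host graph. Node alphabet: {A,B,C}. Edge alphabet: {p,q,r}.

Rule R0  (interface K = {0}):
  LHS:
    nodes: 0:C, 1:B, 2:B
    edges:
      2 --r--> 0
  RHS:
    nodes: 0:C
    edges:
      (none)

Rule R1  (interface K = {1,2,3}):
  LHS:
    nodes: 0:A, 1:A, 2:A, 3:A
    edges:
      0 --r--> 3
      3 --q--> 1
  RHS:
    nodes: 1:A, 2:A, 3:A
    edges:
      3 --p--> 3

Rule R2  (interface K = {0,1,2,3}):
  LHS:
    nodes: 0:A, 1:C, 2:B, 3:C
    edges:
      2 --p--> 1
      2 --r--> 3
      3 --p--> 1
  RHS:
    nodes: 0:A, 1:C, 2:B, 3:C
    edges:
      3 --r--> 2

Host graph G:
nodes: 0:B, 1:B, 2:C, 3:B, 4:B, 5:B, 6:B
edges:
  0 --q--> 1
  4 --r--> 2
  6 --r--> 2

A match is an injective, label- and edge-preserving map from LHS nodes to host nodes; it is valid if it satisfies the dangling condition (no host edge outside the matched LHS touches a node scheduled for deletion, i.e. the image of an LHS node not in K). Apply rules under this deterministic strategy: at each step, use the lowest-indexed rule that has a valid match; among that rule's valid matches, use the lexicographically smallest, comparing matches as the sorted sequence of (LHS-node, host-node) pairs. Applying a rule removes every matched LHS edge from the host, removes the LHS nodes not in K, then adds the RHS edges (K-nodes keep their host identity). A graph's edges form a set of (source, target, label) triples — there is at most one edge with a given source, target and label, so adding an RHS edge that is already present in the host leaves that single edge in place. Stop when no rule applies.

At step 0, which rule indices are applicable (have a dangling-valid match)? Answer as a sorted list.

Answer: [R0]

Derivation:
R0: 4 valid matches — {0↦2, 1↦3, 2↦4}, {0↦2, 1↦3, 2↦6}, {0↦2, 1↦5, 2↦4} (+1 more)
R1: no valid match — LHS pattern not found
R2: no valid match — LHS pattern not found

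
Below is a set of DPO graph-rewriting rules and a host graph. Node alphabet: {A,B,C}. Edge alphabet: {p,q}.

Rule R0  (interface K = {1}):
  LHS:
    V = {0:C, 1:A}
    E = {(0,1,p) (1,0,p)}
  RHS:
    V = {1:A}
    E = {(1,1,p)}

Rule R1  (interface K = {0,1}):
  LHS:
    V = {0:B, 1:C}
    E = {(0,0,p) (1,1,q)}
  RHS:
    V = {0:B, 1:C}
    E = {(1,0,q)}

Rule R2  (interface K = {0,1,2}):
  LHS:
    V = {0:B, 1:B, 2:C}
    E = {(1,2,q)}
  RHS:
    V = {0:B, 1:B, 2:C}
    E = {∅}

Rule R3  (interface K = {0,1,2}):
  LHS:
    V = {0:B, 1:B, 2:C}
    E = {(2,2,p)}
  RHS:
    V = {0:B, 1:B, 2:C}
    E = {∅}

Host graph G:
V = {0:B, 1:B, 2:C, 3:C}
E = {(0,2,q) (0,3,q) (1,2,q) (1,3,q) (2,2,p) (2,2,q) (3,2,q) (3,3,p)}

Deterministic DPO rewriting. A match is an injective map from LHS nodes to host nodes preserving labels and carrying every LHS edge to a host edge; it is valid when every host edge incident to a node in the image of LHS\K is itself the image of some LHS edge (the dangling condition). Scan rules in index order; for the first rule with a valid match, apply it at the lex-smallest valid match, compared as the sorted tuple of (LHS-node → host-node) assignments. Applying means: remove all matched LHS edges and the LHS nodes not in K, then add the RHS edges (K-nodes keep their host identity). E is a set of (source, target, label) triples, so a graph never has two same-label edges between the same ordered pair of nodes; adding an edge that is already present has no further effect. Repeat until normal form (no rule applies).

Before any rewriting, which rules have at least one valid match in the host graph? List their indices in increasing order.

R0: no valid match — LHS pattern not found
R1: no valid match — LHS pattern not found
R2: 4 valid matches — {0↦0, 1↦1, 2↦2}, {0↦0, 1↦1, 2↦3}, {0↦1, 1↦0, 2↦2} (+1 more)
R3: 4 valid matches — {0↦0, 1↦1, 2↦2}, {0↦0, 1↦1, 2↦3}, {0↦1, 1↦0, 2↦2} (+1 more)

Answer: [R2,R3]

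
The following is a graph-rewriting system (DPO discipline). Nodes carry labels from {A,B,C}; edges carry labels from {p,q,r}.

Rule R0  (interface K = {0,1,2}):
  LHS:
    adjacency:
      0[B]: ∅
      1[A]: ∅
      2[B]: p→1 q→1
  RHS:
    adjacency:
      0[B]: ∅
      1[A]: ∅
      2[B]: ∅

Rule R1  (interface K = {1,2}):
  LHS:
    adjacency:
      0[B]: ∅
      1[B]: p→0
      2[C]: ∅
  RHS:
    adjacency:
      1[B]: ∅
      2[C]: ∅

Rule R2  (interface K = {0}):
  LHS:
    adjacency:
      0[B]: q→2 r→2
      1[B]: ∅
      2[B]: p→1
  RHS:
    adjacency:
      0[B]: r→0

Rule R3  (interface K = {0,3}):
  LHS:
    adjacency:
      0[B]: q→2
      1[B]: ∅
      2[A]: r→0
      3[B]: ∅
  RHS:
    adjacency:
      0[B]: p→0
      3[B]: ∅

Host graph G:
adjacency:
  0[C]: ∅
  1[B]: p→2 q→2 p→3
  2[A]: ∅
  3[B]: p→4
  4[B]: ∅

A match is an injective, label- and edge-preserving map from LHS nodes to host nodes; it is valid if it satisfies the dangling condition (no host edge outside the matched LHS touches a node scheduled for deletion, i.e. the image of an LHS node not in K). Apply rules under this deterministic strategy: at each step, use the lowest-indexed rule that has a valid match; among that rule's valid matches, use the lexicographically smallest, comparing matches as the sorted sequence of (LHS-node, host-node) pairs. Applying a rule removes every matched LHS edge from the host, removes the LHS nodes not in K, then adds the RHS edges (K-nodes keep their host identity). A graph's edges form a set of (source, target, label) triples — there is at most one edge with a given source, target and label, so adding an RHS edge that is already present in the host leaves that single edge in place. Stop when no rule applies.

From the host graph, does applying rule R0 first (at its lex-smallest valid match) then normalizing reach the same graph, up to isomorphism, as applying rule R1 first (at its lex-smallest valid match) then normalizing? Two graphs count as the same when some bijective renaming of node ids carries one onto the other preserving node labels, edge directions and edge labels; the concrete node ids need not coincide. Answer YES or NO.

Answer: YES

Derivation:
branch R0-first: apply at {0↦3, 1↦2, 2↦1} → |E|=2, then 2 more step(s) → NF |V|=3 |E|=0 V={0:C, 1:B, 2:A} E=∅
branch R1-first: apply at {0↦4, 1↦3, 2↦0} → |E|=3, then 2 more step(s) → NF |V|=3 |E|=0 V={0:C, 1:B, 2:A} E=∅
graphs isomorphic (equal up to label-preserving node renaming)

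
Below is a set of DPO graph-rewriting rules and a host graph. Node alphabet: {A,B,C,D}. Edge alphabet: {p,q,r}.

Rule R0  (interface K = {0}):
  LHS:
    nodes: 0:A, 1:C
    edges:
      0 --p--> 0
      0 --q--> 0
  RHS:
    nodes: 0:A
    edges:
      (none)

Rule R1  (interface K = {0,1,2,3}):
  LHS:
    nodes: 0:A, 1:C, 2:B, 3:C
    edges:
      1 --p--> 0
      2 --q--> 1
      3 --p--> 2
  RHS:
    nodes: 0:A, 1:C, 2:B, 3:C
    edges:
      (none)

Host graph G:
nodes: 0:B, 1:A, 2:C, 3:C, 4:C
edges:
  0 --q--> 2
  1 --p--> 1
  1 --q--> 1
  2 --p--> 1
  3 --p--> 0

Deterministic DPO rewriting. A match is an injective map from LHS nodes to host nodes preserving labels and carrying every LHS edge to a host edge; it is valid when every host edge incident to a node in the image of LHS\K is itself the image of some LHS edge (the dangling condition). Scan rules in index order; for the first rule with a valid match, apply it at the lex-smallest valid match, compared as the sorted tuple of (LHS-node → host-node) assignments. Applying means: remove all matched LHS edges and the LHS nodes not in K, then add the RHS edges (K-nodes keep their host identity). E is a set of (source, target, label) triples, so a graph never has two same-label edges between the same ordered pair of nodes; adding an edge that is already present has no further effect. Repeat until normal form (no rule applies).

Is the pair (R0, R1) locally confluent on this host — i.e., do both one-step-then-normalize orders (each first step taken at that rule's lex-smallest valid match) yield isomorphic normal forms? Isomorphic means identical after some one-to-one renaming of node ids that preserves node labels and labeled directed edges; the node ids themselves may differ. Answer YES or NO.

branch R0-first: apply at {0↦1, 1↦4} → |E|=3, then 1 more step(s) → NF |V|=4 |E|=0 V={0:B, 1:A, 2:C, 3:C} E=∅
branch R1-first: apply at {0↦1, 1↦2, 2↦0, 3↦3} → |E|=2, then 1 more step(s) → NF |V|=4 |E|=0 V={0:B, 1:A, 3:C, 4:C} E=∅
graphs isomorphic (equal up to label-preserving node renaming)

Answer: YES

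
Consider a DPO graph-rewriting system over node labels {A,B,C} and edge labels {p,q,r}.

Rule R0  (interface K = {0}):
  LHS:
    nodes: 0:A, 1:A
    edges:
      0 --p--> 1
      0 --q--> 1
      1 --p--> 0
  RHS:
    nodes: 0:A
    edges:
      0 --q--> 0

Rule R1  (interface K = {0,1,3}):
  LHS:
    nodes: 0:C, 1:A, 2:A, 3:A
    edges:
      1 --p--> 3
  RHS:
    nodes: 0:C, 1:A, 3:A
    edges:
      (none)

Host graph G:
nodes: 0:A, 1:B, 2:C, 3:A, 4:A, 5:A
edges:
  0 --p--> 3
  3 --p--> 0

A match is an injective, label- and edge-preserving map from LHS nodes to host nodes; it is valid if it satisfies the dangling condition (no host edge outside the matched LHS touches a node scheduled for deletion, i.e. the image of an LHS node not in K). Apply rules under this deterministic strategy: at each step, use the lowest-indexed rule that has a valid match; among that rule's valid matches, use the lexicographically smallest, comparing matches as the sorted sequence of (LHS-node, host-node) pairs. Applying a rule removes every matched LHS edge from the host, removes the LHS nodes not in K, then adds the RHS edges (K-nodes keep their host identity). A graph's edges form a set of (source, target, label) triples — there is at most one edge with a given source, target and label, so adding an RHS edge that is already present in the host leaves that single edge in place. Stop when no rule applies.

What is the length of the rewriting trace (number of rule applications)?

start.  V:6 E:2  edges: 0-p->3 3-p->0
1. fire R1 via {0↦2, 1↦0, 2↦4, 3↦3}  →  V:5 E:1  edges: 3-p->0
2. fire R1 via {0↦2, 1↦3, 2↦5, 3↦0}  →  V:4 E:0  edges: ∅
final graph: no rule applies after step 2

Answer: 2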